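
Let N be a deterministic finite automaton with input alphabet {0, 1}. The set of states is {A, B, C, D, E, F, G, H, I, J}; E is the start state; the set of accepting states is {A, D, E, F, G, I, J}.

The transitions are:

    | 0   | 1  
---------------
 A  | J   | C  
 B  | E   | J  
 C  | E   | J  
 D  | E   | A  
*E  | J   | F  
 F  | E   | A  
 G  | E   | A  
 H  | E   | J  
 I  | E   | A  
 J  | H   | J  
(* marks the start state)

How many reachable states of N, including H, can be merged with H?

States {B,D,G,I} cannot be reached from the start state, so discard them.
P0 = {A,E,F,J} | {C,H}.
Refine {A,E,F,J} on symbol 0: members go to different blocks, giving {A,E,F} and {J}.
On input 0, block {A,E,F} splits into {A,E} and {F}.
Refine {A,E} on symbol 1: members go to different blocks, giving {A} and {E}.
Stable partition: {A} | {C,H} | {J} | {F} | {E} — 5 equivalence classes.
The equivalence class containing H is {C,H}, of size 2.

2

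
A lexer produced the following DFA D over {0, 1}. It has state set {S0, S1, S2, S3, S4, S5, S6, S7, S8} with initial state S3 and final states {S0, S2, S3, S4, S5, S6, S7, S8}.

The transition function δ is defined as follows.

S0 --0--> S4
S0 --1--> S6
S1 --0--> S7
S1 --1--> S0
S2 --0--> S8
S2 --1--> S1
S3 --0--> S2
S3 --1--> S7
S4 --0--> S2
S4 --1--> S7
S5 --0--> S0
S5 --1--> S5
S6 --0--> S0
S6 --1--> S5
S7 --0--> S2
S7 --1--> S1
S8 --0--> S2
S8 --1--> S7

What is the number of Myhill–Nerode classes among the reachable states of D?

Every state is reachable, so we keep all 9.
Start with accepting vs non-accepting: {S0,S2,S3,S4,S5,S6,S7,S8} | {S1}.
Split {S0,S2,S3,S4,S5,S6,S7,S8} by δ(·,1) → {S0,S3,S4,S5,S6,S8} and {S2,S7}.
Refine {S0,S3,S4,S5,S6,S8} on symbol 0: members go to different blocks, giving {S0,S5,S6} and {S3,S4,S8}.
On input 0, block {S0,S5,S6} splits into {S5,S6} and {S0}.
On input 0, block {S2,S7} splits into {S2} and {S7}.
The partition is now stable with 6 blocks: {S5,S6} | {S1} | {S2} | {S3,S4,S8} | {S0} | {S7}.

6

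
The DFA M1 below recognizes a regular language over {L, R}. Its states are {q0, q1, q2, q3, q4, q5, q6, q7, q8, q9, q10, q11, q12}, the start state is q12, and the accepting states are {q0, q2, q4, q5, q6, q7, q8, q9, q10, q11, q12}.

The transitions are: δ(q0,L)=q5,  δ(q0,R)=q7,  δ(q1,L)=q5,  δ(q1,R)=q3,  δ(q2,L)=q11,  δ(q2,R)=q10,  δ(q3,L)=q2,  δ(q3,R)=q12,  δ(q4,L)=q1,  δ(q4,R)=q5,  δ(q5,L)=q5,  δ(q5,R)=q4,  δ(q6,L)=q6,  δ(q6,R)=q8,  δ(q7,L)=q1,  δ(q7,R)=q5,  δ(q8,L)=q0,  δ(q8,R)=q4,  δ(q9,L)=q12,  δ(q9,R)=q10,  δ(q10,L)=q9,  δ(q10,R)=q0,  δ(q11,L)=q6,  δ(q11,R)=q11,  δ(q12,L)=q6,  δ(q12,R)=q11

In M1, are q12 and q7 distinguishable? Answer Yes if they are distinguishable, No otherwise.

Yes

All states are reachable from the start state.
Initial partition by acceptance: {q0,q2,q4,q5,q6,q7,q8,q9,q10,q11,q12} | {q1,q3}.
Split {q0,q2,q4,q5,q6,q7,q8,q9,q10,q11,q12} by δ(·,L) → {q0,q2,q5,q6,q8,q9,q10,q11,q12} and {q4,q7}.
Split {q0,q2,q5,q6,q8,q9,q10,q11,q12} by δ(·,R) → {q2,q6,q9,q10,q11,q12} and {q0,q5,q8}.
Split {q2,q6,q9,q10,q11,q12} by δ(·,R) → {q2,q9,q11,q12} and {q6,q10}.
Refine {q2,q9,q11,q12} on symbol L: members go to different blocks, giving {q2,q9} and {q11,q12}.
Refine {q1,q3} on symbol L: members go to different blocks, giving {q1} and {q3}.
Refine {q6,q10} on symbol L: members go to different blocks, giving {q6} and {q10}.
The partition is now stable with 8 blocks: {q2,q9} | {q1} | {q4,q7} | {q0,q5,q8} | {q6} | {q11,q12} | {q3} | {q10}.
q12 and q7 end up in different blocks, so they are distinguishable. For instance, the string 'L' is accepted from only q12.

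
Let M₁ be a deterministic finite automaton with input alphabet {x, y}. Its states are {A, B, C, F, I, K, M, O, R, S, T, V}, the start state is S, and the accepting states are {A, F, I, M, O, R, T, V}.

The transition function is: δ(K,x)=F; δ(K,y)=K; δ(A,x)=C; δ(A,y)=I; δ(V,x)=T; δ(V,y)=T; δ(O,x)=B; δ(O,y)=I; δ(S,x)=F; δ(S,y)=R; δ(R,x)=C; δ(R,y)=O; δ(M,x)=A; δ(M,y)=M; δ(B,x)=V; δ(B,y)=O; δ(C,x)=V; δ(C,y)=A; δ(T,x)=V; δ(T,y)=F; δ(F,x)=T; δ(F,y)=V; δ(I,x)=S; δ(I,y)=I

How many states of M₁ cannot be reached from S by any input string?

2

BFS from S reaches {A, B, C, F, I, O, R, S, T, V}; the 2 state(s) K, M are never visited.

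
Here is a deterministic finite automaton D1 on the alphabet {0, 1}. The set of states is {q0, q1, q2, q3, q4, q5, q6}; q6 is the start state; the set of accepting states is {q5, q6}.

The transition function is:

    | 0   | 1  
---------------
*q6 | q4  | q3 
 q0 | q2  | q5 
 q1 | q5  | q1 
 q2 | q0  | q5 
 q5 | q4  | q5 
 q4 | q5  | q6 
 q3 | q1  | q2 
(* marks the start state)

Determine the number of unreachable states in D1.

A breadth-first search from the start state visits every state.

0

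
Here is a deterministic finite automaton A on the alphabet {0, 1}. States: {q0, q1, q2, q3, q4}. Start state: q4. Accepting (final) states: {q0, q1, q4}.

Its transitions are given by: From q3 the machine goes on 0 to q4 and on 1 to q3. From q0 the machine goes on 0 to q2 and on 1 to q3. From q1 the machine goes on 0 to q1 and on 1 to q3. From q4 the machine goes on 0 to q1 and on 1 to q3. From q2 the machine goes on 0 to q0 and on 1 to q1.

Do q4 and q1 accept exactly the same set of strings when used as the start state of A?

First remove the unreachable states {q0,q2}; 3 states remain.
Start with accepting vs non-accepting: {q1,q4} | {q3}.
No further refinement is possible. Final partition (2 blocks): {q1,q4} | {q3}.
q4 and q1 lie in the same block of the stable partition, so they are equivalent — no string distinguishes them.

Yes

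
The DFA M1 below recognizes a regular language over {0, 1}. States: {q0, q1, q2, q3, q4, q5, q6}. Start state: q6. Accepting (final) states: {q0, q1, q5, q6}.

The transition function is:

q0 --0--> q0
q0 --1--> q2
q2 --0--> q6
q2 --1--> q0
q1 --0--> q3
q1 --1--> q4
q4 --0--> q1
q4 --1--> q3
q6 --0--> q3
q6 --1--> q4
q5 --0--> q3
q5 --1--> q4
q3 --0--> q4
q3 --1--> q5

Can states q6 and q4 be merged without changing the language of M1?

No

States {q0,q2} cannot be reached from the start state, so discard them.
Initial partition by acceptance: {q1,q5,q6} | {q3,q4}.
On input 0, block {q3,q4} splits into {q3} and {q4}.
Stable partition: {q1,q5,q6} | {q3} | {q4} — 3 equivalence classes.
q6 and q4 end up in different blocks, so they are distinguishable. For instance, the string 'ε' is accepted from only q6.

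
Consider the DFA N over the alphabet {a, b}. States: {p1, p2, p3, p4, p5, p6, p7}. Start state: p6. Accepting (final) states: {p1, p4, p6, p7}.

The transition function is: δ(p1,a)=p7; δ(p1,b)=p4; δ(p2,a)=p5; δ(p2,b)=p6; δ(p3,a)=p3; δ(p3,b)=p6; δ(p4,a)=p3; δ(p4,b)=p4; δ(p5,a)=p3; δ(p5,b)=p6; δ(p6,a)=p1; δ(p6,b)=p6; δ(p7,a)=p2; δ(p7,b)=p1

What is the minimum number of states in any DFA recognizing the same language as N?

5

All states are reachable from the start state.
Start with accepting vs non-accepting: {p1,p4,p6,p7} | {p2,p3,p5}.
On input a, block {p1,p4,p6,p7} splits into {p1,p6} and {p4,p7}.
Refine {p1,p6} on symbol a: members go to different blocks, giving {p1} and {p6}.
Split {p4,p7} by δ(·,b) → {p4} and {p7}.
The partition is now stable with 5 blocks: {p1} | {p2,p3,p5} | {p4} | {p6} | {p7}.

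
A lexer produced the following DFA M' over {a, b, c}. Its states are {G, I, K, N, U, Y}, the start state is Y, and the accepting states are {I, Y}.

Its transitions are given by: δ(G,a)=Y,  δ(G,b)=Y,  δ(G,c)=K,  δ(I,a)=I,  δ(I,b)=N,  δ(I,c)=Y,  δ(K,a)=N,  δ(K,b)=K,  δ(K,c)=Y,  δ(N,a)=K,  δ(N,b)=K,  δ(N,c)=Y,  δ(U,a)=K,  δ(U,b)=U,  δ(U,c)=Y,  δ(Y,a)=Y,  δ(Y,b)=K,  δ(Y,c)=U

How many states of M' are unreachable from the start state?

Starting at Y and following transitions, the reachable set is {K, N, U, Y}. That leaves G, I unreachable — 2 in total.

2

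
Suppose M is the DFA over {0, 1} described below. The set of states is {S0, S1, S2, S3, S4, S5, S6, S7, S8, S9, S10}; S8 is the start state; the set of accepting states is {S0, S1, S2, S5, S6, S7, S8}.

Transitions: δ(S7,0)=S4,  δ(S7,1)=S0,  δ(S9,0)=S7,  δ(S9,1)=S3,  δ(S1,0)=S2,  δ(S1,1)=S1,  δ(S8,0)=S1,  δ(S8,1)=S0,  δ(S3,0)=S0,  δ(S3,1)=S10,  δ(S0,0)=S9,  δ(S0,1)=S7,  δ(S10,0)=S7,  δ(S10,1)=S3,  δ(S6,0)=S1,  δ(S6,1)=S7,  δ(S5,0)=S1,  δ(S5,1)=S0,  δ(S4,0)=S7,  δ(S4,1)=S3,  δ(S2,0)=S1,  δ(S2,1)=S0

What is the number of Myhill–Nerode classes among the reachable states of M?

Reachable states from the start: {S0,S1,S2,S3,S4,S7,S8,S9,S10}. Unreachable: {S5,S6} — drop them.
Initial partition by acceptance: {S0,S1,S2,S7,S8} | {S3,S4,S9,S10}.
On input 0, block {S0,S1,S2,S7,S8} splits into {S1,S2,S8} and {S0,S7}.
On input 1, block {S1,S2,S8} splits into {S2,S8} and {S1}.
No further refinement is possible. Final partition (4 blocks): {S2,S8} | {S3,S4,S9,S10} | {S0,S7} | {S1}.

4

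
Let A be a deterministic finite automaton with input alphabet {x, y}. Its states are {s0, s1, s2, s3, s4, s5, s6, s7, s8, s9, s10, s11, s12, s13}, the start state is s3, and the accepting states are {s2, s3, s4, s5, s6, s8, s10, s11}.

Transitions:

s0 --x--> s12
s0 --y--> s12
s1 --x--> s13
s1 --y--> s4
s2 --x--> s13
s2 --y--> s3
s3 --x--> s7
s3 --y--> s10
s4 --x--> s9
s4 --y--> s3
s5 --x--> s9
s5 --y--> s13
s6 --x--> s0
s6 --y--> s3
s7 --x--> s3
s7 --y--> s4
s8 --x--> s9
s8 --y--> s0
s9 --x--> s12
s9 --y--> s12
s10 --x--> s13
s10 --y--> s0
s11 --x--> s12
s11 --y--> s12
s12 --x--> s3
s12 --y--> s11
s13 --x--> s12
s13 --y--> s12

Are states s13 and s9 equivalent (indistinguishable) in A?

States {s1,s2,s5,s6,s8} cannot be reached from the start state, so discard them.
P0 = {s3,s4,s10,s11} | {s0,s7,s9,s12,s13}.
Refine {s3,s4,s10,s11} on symbol y: members go to different blocks, giving {s3,s4} and {s10,s11}.
Split {s3,s4} by δ(·,y) → {s3} and {s4}.
Refine {s0,s7,s9,s12,s13} on symbol x: members go to different blocks, giving {s0,s9,s13} and {s7,s12}.
Refine {s10,s11} on symbol x: members go to different blocks, giving {s10} and {s11}.
Split {s7,s12} by δ(·,y) → {s7} and {s12}.
No further refinement is possible. Final partition (7 blocks): {s3} | {s0,s9,s13} | {s10} | {s4} | {s7} | {s11} | {s12}.
s13 and s9 lie in the same block of the stable partition, so they are equivalent — no string distinguishes them.

Yes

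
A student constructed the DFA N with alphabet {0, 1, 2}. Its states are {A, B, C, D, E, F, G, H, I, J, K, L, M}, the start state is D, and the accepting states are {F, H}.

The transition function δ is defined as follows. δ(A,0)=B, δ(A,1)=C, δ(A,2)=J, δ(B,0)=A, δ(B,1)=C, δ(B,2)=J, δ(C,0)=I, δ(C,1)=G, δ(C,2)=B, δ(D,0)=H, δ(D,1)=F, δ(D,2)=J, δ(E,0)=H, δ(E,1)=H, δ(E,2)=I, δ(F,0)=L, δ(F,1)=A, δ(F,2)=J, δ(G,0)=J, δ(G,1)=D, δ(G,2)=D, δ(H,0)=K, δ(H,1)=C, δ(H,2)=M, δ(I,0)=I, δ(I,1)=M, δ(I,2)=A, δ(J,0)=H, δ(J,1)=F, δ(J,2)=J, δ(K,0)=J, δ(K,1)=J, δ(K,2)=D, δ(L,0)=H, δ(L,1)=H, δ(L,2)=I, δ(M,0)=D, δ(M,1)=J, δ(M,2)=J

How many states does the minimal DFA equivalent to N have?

7

Reachable states from the start: {A,B,C,D,F,G,H,I,J,K,L,M}. Unreachable: {E} — drop them.
P0 = {F,H} | {A,B,C,D,G,I,J,K,L,M}.
On input 0, block {A,B,C,D,G,I,J,K,L,M} splits into {A,B,C,G,I,K,M} and {D,J,L}.
Split {F,H} by δ(·,0) → {F} and {H}.
Split {A,B,C,G,I,K,M} by δ(·,0) → {A,B,C,I} and {G,K,M}.
Refine {A,B,C,I} on symbol 1: members go to different blocks, giving {A,B} and {C,I}.
Split {D,J,L} by δ(·,1) → {D,J} and {L}.
Stable partition: {F} | {A,B} | {D,J} | {H} | {G,K,M} | {C,I} | {L} — 7 equivalence classes.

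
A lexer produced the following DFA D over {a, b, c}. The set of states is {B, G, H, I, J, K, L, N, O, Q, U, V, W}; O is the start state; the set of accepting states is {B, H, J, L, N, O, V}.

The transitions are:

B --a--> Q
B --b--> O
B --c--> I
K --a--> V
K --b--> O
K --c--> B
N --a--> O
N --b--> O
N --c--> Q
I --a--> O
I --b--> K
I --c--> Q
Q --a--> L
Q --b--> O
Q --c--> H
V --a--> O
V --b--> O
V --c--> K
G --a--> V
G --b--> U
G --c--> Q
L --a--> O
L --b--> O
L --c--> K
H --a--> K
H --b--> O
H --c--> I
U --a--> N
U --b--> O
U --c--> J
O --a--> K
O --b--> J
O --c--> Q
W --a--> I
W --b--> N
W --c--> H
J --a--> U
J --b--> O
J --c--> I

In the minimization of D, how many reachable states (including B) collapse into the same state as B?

3

States {G,W} cannot be reached from the start state, so discard them.
Initial partition by acceptance: {B,H,J,L,N,O,V} | {I,K,Q,U}.
Refine {B,H,J,L,N,O,V} on symbol a: members go to different blocks, giving {B,H,J,O} and {L,N,V}.
Refine {I,K,Q,U} on symbol a: members go to different blocks, giving {K,Q,U} and {I}.
Split {B,H,J,O} by δ(·,c) → {B,H,J} and {O}.
Stable partition: {B,H,J} | {K,Q,U} | {L,N,V} | {I} | {O} — 5 equivalence classes.
The equivalence class containing B is {B,H,J}, of size 3.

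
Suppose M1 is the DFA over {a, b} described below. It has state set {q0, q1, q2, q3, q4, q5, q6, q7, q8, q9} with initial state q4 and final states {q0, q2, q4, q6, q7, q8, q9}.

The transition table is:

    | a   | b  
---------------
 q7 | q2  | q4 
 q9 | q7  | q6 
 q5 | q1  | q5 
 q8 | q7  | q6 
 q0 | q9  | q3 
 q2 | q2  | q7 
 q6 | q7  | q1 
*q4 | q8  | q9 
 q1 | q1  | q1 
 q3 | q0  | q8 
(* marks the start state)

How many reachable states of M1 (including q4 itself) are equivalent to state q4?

First remove the unreachable states {q0,q3,q5}; 7 states remain.
Start with accepting vs non-accepting: {q2,q4,q6,q7,q8,q9} | {q1}.
On input b, block {q2,q4,q6,q7,q8,q9} splits into {q2,q4,q7,q8,q9} and {q6}.
Split {q2,q4,q7,q8,q9} by δ(·,b) → {q2,q4,q7} and {q8,q9}.
Refine {q2,q4,q7} on symbol a: members go to different blocks, giving {q2,q7} and {q4}.
Split {q2,q7} by δ(·,b) → {q2} and {q7}.
The partition is now stable with 6 blocks: {q2} | {q1} | {q6} | {q8,q9} | {q4} | {q7}.
State q4 belongs to the block {q4}, which has 1 states.

1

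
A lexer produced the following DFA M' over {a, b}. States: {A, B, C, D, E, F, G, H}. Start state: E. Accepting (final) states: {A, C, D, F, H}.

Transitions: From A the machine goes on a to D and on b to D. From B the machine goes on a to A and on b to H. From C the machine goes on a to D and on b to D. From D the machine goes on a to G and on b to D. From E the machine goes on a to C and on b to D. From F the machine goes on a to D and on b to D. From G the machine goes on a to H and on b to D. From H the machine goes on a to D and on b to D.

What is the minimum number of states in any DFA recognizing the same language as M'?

3

Reachable states from the start: {C,D,E,G,H}. Unreachable: {A,B,F} — drop them.
P0 = {C,D,H} | {E,G}.
Split {C,D,H} by δ(·,a) → {C,H} and {D}.
The partition is now stable with 3 blocks: {C,H} | {E,G} | {D}.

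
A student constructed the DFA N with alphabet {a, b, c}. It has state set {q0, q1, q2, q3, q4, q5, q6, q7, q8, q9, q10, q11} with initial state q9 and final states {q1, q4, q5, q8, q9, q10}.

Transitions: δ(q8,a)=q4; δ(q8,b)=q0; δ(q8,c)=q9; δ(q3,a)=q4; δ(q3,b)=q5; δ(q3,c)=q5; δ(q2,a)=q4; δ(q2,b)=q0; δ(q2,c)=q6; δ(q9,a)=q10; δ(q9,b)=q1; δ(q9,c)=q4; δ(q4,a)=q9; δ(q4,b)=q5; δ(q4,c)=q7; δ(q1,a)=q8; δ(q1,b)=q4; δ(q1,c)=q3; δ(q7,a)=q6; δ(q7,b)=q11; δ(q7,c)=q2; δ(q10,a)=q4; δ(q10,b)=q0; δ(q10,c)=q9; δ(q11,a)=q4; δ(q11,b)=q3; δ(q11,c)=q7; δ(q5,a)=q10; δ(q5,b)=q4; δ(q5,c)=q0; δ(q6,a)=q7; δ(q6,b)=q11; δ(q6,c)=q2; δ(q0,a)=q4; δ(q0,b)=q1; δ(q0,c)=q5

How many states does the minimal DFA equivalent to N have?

7

All states are reachable from the start state.
P0 = {q1,q4,q5,q8,q9,q10} | {q0,q2,q3,q6,q7,q11}.
Refine {q1,q4,q5,q8,q9,q10} on symbol b: members go to different blocks, giving {q1,q4,q5,q9} and {q8,q10}.
On input a, block {q1,q4,q5,q9} splits into {q1,q5,q9} and {q4}.
On input b, block {q1,q5,q9} splits into {q1,q5} and {q9}.
On input a, block {q0,q2,q3,q6,q7,q11} splits into {q0,q2,q3,q11} and {q6,q7}.
Split {q0,q2,q3,q11} by δ(·,b) → {q0,q3} and {q2,q11}.
No further refinement is possible. Final partition (7 blocks): {q1,q5} | {q0,q3} | {q8,q10} | {q4} | {q9} | {q6,q7} | {q2,q11}.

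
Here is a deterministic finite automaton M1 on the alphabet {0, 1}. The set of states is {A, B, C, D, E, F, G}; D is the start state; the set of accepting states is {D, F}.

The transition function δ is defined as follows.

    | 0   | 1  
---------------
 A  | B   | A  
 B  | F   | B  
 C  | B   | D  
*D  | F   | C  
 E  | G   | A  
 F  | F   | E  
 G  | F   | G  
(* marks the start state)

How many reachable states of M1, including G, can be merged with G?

Every state is reachable, so we keep all 7.
Start with accepting vs non-accepting: {D,F} | {A,B,C,E,G}.
On input 0, block {A,B,C,E,G} splits into {A,C,E} and {B,G}.
Split {A,C,E} by δ(·,1) → {A,E} and {C}.
Refine {D,F} on symbol 1: members go to different blocks, giving {D} and {F}.
The partition is now stable with 5 blocks: {D} | {A,E} | {B,G} | {C} | {F}.
State G belongs to the block {B,G}, which has 2 states.

2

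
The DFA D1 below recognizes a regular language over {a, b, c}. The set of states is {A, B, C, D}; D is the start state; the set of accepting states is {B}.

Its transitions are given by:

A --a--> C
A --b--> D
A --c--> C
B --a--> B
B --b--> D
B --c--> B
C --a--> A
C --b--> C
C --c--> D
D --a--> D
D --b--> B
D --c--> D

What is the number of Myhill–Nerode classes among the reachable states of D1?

2

States {A,C} cannot be reached from the start state, so discard them.
Start with accepting vs non-accepting: {B} | {D}.
Stable partition: {B} | {D} — 2 equivalence classes.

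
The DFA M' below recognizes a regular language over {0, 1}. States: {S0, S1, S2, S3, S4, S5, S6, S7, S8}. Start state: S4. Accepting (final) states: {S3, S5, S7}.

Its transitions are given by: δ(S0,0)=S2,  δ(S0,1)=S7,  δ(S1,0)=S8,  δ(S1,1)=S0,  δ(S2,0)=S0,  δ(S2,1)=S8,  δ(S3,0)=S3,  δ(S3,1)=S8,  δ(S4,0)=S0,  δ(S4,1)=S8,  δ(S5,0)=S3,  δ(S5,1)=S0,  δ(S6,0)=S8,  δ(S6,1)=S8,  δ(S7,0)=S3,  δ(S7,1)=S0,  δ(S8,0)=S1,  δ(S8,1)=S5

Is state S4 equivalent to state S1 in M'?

States {S6} cannot be reached from the start state, so discard them.
Initial partition by acceptance: {S3,S5,S7} | {S0,S1,S2,S4,S8}.
On input 1, block {S0,S1,S2,S4,S8} splits into {S1,S2,S4} and {S0,S8}.
The partition is now stable with 3 blocks: {S3,S5,S7} | {S1,S2,S4} | {S0,S8}.
S4 and S1 lie in the same block of the stable partition, so they are equivalent — no string distinguishes them.

Yes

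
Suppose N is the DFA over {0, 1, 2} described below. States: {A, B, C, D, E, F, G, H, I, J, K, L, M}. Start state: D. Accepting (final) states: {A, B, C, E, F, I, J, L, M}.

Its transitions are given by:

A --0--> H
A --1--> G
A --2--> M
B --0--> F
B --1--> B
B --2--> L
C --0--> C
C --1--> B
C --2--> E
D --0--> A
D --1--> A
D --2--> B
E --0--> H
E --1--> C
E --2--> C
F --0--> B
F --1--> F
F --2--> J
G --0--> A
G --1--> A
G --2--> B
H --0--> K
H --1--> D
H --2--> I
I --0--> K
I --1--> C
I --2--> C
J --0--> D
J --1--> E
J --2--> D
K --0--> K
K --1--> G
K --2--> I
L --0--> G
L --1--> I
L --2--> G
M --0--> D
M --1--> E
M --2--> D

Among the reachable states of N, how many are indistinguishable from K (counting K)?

Every state is reachable, so we keep all 13.
Initial partition by acceptance: {A,B,C,E,F,I,J,L,M} | {D,G,H,K}.
Split {A,B,C,E,F,I,J,L,M} by δ(·,0) → {A,E,I,J,L,M} and {B,C,F}.
Refine {A,E,I,J,L,M} on symbol 1: members go to different blocks, giving {J,L,M} and {E,I} and {A}.
Refine {D,G,H,K} on symbol 0: members go to different blocks, giving {D,G} and {H,K}.
On input 2, block {B,C,F} splits into {B,F} and {C}.
The partition is now stable with 7 blocks: {J,L,M} | {D,G} | {B,F} | {E,I} | {A} | {H,K} | {C}.
State K belongs to the block {H,K}, which has 2 states.

2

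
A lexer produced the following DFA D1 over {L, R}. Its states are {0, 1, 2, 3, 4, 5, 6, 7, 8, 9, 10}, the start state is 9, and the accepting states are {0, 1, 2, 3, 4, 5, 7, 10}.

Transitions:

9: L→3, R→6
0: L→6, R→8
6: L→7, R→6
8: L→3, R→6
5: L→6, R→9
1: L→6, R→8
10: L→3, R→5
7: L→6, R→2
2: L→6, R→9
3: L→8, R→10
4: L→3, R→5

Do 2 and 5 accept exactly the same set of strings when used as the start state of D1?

Yes

Reachable states from the start: {2,3,5,6,7,8,9,10}. Unreachable: {0,1,4} — drop them.
Start with accepting vs non-accepting: {2,3,5,7,10} | {6,8,9}.
Refine {2,3,5,7,10} on symbol L: members go to different blocks, giving {2,3,5,7} and {10}.
Split {2,3,5,7} by δ(·,R) → {2,5} and {3} and {7}.
On input L, block {6,8,9} splits into {8,9} and {6}.
Stable partition: {2,5} | {8,9} | {10} | {3} | {7} | {6} — 6 equivalence classes.
2 and 5 lie in the same block of the stable partition, so they are equivalent — no string distinguishes them.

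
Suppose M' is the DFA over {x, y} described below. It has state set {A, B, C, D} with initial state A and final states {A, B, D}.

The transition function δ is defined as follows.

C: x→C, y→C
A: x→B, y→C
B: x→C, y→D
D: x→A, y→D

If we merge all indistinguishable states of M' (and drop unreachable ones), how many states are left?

All states are reachable from the start state.
Initial partition by acceptance: {A,B,D} | {C}.
Split {A,B,D} by δ(·,x) → {A,D} and {B}.
Refine {A,D} on symbol x: members go to different blocks, giving {A} and {D}.
The partition is now stable with 4 blocks: {A} | {C} | {B} | {D}.

4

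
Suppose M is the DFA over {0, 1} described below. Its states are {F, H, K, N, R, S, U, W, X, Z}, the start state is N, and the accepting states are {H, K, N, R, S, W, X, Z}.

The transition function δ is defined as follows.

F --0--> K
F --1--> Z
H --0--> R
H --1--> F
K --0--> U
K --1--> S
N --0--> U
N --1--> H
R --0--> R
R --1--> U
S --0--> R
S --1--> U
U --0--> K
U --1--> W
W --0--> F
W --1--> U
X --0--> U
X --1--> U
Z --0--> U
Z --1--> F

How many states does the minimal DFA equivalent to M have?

First remove the unreachable states {X}; 9 states remain.
Initial partition by acceptance: {H,K,N,R,S,W,Z} | {F,U}.
On input 0, block {H,K,N,R,S,W,Z} splits into {K,N,W,Z} and {H,R,S}.
Refine {K,N,W,Z} on symbol 1: members go to different blocks, giving {W,Z} and {K,N}.
Stable partition: {W,Z} | {F,U} | {H,R,S} | {K,N} — 4 equivalence classes.

4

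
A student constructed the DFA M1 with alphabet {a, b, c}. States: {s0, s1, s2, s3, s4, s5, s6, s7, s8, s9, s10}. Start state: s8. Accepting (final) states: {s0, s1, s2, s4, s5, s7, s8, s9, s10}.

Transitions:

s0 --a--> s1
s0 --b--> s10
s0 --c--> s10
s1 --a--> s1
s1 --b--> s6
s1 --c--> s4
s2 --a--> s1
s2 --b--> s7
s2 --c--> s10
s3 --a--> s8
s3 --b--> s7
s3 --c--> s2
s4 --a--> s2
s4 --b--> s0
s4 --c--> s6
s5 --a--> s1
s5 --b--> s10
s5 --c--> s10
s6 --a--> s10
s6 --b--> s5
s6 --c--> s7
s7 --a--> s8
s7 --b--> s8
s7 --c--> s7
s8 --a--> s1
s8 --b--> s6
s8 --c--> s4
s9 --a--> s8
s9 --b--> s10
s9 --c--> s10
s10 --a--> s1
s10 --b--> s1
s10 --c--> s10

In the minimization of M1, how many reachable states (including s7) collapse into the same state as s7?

2

Reachable states from the start: {s0,s1,s2,s4,s5,s6,s7,s8,s10}. Unreachable: {s3,s9} — drop them.
Start with accepting vs non-accepting: {s0,s1,s2,s4,s5,s7,s8,s10} | {s6}.
Refine {s0,s1,s2,s4,s5,s7,s8,s10} on symbol b: members go to different blocks, giving {s0,s2,s4,s5,s7,s10} and {s1,s8}.
Refine {s0,s2,s4,s5,s7,s10} on symbol a: members go to different blocks, giving {s0,s2,s5,s7,s10} and {s4}.
Refine {s0,s2,s5,s7,s10} on symbol b: members go to different blocks, giving {s0,s2,s5} and {s7,s10}.
No further refinement is possible. Final partition (5 blocks): {s0,s2,s5} | {s6} | {s1,s8} | {s4} | {s7,s10}.
The equivalence class containing s7 is {s7,s10}, of size 2.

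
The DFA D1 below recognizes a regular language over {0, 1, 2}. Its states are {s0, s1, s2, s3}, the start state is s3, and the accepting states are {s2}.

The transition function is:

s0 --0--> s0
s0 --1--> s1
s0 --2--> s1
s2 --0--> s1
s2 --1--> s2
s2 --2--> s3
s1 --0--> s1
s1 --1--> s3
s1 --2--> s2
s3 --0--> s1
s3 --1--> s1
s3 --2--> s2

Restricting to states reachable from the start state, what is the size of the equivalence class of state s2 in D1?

1

Reachable states from the start: {s1,s2,s3}. Unreachable: {s0} — drop them.
Initial partition by acceptance: {s2} | {s1,s3}.
The partition is now stable with 2 blocks: {s2} | {s1,s3}.
State s2 belongs to the block {s2}, which has 1 states.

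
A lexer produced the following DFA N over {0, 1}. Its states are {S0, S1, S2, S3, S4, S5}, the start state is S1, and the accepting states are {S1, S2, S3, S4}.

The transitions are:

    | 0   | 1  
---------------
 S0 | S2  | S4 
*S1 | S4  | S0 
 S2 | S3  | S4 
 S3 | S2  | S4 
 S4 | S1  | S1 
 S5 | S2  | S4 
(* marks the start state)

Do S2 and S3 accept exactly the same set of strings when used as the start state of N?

First remove the unreachable states {S5}; 5 states remain.
Initial partition by acceptance: {S1,S2,S3,S4} | {S0}.
Refine {S1,S2,S3,S4} on symbol 1: members go to different blocks, giving {S2,S3,S4} and {S1}.
Split {S2,S3,S4} by δ(·,0) → {S2,S3} and {S4}.
No further refinement is possible. Final partition (4 blocks): {S2,S3} | {S0} | {S1} | {S4}.
S2 and S3 lie in the same block of the stable partition, so they are equivalent — no string distinguishes them.

Yes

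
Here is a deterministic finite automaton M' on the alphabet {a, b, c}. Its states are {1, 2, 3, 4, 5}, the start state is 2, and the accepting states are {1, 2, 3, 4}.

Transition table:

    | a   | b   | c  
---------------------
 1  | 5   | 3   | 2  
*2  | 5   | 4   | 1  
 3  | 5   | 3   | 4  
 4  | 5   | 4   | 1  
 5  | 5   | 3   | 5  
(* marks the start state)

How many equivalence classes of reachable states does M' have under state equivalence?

Every state is reachable, so we keep all 5.
P0 = {1,2,3,4} | {5}.
The partition is now stable with 2 blocks: {1,2,3,4} | {5}.

2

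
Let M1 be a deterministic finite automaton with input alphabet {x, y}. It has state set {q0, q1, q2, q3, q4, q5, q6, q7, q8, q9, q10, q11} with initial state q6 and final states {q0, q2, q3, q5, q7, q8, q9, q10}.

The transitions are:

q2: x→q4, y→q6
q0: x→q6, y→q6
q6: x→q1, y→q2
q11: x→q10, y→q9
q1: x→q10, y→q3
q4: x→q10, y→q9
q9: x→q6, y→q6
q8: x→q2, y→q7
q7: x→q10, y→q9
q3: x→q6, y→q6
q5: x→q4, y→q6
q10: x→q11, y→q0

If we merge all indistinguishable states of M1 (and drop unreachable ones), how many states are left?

5

First remove the unreachable states {q5,q7,q8}; 9 states remain.
Initial partition by acceptance: {q0,q2,q3,q9,q10} | {q1,q4,q6,q11}.
Refine {q0,q2,q3,q9,q10} on symbol y: members go to different blocks, giving {q0,q2,q3,q9} and {q10}.
Split {q1,q4,q6,q11} by δ(·,x) → {q1,q4,q11} and {q6}.
Refine {q0,q2,q3,q9} on symbol x: members go to different blocks, giving {q0,q3,q9} and {q2}.
The partition is now stable with 5 blocks: {q0,q3,q9} | {q1,q4,q11} | {q10} | {q6} | {q2}.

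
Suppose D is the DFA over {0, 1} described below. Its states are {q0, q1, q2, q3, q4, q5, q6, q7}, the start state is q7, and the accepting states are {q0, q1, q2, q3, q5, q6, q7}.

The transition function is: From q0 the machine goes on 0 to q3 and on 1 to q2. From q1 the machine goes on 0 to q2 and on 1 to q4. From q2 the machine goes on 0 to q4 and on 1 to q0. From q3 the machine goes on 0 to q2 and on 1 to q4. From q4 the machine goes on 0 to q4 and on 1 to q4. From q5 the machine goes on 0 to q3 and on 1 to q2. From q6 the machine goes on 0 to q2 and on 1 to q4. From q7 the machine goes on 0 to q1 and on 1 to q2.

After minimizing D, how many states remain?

4

Reachable states from the start: {q0,q1,q2,q3,q4,q7}. Unreachable: {q5,q6} — drop them.
P0 = {q0,q1,q2,q3,q7} | {q4}.
Split {q0,q1,q2,q3,q7} by δ(·,0) → {q0,q1,q3,q7} and {q2}.
Refine {q0,q1,q3,q7} on symbol 0: members go to different blocks, giving {q0,q7} and {q1,q3}.
The partition is now stable with 4 blocks: {q0,q7} | {q4} | {q2} | {q1,q3}.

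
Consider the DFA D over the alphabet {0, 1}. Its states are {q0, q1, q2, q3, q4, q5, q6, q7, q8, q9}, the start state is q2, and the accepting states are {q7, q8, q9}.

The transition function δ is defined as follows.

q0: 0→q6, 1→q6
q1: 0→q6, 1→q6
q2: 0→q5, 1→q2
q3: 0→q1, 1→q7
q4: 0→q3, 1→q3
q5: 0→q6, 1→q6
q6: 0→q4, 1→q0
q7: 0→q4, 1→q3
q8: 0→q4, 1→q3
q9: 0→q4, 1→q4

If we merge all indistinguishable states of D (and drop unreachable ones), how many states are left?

First remove the unreachable states {q8,q9}; 8 states remain.
Initial partition by acceptance: {q7} | {q0,q1,q2,q3,q4,q5,q6}.
On input 1, block {q0,q1,q2,q3,q4,q5,q6} splits into {q0,q1,q2,q4,q5,q6} and {q3}.
Refine {q0,q1,q2,q4,q5,q6} on symbol 0: members go to different blocks, giving {q0,q1,q2,q5,q6} and {q4}.
On input 0, block {q0,q1,q2,q5,q6} splits into {q0,q1,q2,q5} and {q6}.
On input 0, block {q0,q1,q2,q5} splits into {q0,q1,q5} and {q2}.
No further refinement is possible. Final partition (6 blocks): {q7} | {q0,q1,q5} | {q3} | {q4} | {q6} | {q2}.

6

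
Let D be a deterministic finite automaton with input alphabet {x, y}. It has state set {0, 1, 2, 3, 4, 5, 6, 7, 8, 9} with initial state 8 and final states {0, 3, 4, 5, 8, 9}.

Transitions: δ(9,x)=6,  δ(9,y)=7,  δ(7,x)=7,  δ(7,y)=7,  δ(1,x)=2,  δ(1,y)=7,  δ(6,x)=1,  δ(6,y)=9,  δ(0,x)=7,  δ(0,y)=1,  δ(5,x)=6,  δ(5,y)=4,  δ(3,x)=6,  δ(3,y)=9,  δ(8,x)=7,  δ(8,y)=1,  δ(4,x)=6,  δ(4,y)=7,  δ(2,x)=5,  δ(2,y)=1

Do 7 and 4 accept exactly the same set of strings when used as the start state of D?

States {0,3} cannot be reached from the start state, so discard them.
Initial partition by acceptance: {4,5,8,9} | {1,2,6,7}.
On input y, block {4,5,8,9} splits into {4,8,9} and {5}.
Refine {1,2,6,7} on symbol x: members go to different blocks, giving {1,6,7} and {2}.
Refine {1,6,7} on symbol x: members go to different blocks, giving {6,7} and {1}.
Refine {4,8,9} on symbol y: members go to different blocks, giving {4,9} and {8}.
Refine {6,7} on symbol x: members go to different blocks, giving {6} and {7}.
Stable partition: {4,9} | {6} | {5} | {2} | {1} | {8} | {7} — 7 equivalence classes.
7 and 4 end up in different blocks, so they are distinguishable. For instance, the string 'ε' is accepted from only 4.

No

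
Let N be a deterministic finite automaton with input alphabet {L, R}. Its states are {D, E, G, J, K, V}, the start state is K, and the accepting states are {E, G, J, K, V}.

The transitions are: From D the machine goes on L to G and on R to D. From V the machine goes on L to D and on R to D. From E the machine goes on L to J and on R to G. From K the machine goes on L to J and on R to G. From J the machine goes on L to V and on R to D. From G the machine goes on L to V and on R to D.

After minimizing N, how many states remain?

4

States {E} cannot be reached from the start state, so discard them.
Start with accepting vs non-accepting: {G,J,K,V} | {D}.
Refine {G,J,K,V} on symbol L: members go to different blocks, giving {G,J,K} and {V}.
Refine {G,J,K} on symbol L: members go to different blocks, giving {G,J} and {K}.
The partition is now stable with 4 blocks: {G,J} | {D} | {V} | {K}.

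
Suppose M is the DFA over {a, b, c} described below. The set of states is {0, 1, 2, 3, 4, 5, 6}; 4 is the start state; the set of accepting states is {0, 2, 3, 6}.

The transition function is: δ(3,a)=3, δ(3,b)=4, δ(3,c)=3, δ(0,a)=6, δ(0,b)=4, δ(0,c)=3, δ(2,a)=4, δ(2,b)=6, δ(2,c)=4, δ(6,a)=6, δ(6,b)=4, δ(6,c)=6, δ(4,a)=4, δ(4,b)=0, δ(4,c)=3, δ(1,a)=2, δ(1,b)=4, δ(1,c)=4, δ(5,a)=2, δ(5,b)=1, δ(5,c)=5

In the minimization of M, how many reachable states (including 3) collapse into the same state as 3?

States {1,2,5} cannot be reached from the start state, so discard them.
Initial partition by acceptance: {0,3,6} | {4}.
The partition is now stable with 2 blocks: {0,3,6} | {4}.
The equivalence class containing 3 is {0,3,6}, of size 3.

3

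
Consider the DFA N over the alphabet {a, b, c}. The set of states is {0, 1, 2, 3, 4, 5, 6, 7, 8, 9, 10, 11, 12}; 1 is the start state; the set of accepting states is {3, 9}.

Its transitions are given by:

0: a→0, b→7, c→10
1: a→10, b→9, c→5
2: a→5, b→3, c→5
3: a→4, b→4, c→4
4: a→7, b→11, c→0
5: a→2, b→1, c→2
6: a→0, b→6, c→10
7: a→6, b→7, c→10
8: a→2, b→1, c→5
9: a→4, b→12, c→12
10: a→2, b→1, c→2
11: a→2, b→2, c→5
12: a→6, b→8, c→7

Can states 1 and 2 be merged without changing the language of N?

P0 = {3,9} | {0,1,2,4,5,6,7,8,10,11,12}.
On input b, block {0,1,2,4,5,6,7,8,10,11,12} splits into {0,4,5,6,7,8,10,11,12} and {1,2}.
Split {0,4,5,6,7,8,10,11,12} by δ(·,a) → {0,4,6,7,12} and {5,8,10,11}.
On input b, block {0,4,6,7,12} splits into {0,6,7} and {4,12}.
On input c, block {5,8,10,11} splits into {5,10} and {8,11}.
The partition is now stable with 6 blocks: {3,9} | {0,6,7} | {1,2} | {5,10} | {4,12} | {8,11}.
1 and 2 lie in the same block of the stable partition, so they are equivalent — no string distinguishes them.

Yes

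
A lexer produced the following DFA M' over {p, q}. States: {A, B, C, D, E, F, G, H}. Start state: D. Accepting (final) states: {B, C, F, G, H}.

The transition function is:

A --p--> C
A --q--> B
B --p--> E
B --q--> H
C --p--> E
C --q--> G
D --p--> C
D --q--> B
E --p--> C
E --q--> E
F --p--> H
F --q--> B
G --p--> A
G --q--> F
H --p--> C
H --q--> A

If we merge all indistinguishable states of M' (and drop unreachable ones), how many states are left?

P0 = {B,C,F,G,H} | {A,D,E}.
Split {B,C,F,G,H} by δ(·,p) → {B,C,G} and {F,H}.
Refine {B,C,G} on symbol q: members go to different blocks, giving {B,G} and {C}.
On input q, block {A,D,E} splits into {A,D} and {E}.
On input p, block {B,G} splits into {B} and {G}.
Split {F,H} by δ(·,p) → {F} and {H}.
Stable partition: {B} | {A,D} | {F} | {C} | {E} | {G} | {H} — 7 equivalence classes.

7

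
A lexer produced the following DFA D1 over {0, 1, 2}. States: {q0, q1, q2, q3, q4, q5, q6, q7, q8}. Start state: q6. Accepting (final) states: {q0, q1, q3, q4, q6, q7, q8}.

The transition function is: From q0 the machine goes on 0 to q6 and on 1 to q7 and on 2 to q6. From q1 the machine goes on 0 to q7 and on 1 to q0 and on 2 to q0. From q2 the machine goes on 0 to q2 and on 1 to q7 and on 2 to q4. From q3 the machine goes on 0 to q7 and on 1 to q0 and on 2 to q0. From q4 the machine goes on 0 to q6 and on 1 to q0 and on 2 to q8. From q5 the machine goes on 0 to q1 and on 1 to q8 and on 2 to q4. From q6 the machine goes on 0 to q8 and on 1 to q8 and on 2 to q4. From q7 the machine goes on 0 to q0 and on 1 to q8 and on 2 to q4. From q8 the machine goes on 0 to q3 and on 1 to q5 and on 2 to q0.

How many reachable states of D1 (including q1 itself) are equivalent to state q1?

States {q2} cannot be reached from the start state, so discard them.
Start with accepting vs non-accepting: {q0,q1,q3,q4,q6,q7,q8} | {q5}.
On input 1, block {q0,q1,q3,q4,q6,q7,q8} splits into {q0,q1,q3,q4,q6,q7} and {q8}.
On input 0, block {q0,q1,q3,q4,q6,q7} splits into {q0,q1,q3,q4,q7} and {q6}.
Refine {q0,q1,q3,q4,q7} on symbol 0: members go to different blocks, giving {q1,q3,q7} and {q0,q4}.
Refine {q1,q3,q7} on symbol 0: members go to different blocks, giving {q1,q3} and {q7}.
Split {q0,q4} by δ(·,1) → {q0} and {q4}.
No further refinement is possible. Final partition (7 blocks): {q1,q3} | {q5} | {q8} | {q6} | {q0} | {q7} | {q4}.
The equivalence class containing q1 is {q1,q3}, of size 2.

2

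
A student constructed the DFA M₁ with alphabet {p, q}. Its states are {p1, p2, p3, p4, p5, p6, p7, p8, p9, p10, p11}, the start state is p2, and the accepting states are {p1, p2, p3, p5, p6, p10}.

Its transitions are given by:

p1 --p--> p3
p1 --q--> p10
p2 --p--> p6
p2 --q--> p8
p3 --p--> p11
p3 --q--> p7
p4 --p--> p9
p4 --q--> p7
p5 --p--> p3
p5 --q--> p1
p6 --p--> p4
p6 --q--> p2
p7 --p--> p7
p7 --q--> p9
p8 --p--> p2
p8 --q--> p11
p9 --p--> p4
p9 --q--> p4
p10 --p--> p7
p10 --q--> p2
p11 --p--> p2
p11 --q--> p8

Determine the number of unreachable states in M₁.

No path from p2 leads to p1, p3, p5, p10; the other 7 states are all reachable.

4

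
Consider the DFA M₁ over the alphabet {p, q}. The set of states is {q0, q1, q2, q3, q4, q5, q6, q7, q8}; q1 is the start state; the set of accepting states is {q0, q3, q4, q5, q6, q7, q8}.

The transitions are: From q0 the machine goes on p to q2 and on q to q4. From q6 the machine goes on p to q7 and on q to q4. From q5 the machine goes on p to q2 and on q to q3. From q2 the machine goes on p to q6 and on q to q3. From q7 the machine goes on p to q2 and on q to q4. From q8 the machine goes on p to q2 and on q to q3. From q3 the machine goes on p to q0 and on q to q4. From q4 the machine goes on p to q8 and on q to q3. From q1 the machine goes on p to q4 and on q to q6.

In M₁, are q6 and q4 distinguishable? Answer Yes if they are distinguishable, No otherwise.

First remove the unreachable states {q5}; 8 states remain.
Initial partition by acceptance: {q0,q3,q4,q6,q7,q8} | {q1,q2}.
Split {q0,q3,q4,q6,q7,q8} by δ(·,p) → {q0,q7,q8} and {q3,q4,q6}.
Stable partition: {q0,q7,q8} | {q1,q2} | {q3,q4,q6} — 3 equivalence classes.
q6 and q4 lie in the same block of the stable partition, so they are equivalent — no string distinguishes them.

No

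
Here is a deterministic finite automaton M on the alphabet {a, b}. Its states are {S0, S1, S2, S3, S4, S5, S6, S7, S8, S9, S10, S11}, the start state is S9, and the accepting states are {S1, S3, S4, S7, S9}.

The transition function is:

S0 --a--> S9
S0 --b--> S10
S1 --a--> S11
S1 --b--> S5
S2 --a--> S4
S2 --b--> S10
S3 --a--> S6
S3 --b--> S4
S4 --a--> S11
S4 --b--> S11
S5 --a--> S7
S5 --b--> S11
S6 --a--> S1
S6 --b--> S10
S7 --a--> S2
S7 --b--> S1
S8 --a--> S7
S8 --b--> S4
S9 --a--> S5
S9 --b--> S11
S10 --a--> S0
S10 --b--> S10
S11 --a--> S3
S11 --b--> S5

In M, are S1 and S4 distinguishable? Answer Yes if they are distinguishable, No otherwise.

No

States {S8} cannot be reached from the start state, so discard them.
Start with accepting vs non-accepting: {S1,S3,S4,S7,S9} | {S0,S2,S5,S6,S10,S11}.
Refine {S1,S3,S4,S7,S9} on symbol b: members go to different blocks, giving {S1,S4,S9} and {S3,S7}.
On input a, block {S0,S2,S5,S6,S10,S11} splits into {S0,S2,S6} and {S5,S11} and {S10}.
No further refinement is possible. Final partition (5 blocks): {S1,S4,S9} | {S0,S2,S6} | {S3,S7} | {S5,S11} | {S10}.
S1 and S4 lie in the same block of the stable partition, so they are equivalent — no string distinguishes them.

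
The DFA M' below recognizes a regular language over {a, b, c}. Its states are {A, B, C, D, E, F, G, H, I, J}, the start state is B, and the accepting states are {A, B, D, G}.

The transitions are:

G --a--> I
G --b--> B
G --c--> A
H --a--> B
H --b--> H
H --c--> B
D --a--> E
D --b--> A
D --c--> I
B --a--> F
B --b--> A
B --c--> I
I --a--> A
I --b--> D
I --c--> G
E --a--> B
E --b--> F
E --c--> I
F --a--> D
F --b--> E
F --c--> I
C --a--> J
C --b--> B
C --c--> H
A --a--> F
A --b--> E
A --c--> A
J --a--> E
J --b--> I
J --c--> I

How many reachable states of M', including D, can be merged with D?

2

States {C,H,J} cannot be reached from the start state, so discard them.
Start with accepting vs non-accepting: {A,B,D,G} | {E,F,I}.
Refine {A,B,D,G} on symbol b: members go to different blocks, giving {B,D,G} and {A}.
On input b, block {B,D,G} splits into {B,D} and {G}.
Refine {E,F,I} on symbol a: members go to different blocks, giving {E,F} and {I}.
No further refinement is possible. Final partition (5 blocks): {B,D} | {E,F} | {A} | {G} | {I}.
State D belongs to the block {B,D}, which has 2 states.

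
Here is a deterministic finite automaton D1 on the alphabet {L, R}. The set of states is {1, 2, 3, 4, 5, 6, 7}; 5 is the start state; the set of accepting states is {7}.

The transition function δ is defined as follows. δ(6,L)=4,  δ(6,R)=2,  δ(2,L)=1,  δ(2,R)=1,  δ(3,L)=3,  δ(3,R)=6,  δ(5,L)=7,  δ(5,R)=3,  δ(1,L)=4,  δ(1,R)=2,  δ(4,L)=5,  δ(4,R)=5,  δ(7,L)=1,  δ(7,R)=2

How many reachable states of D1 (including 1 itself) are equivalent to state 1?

P0 = {7} | {1,2,3,4,5,6}.
On input L, block {1,2,3,4,5,6} splits into {1,2,3,4,6} and {5}.
Split {1,2,3,4,6} by δ(·,L) → {1,2,3,6} and {4}.
Refine {1,2,3,6} on symbol L: members go to different blocks, giving {1,6} and {2,3}.
Refine {2,3} on symbol L: members go to different blocks, giving {2} and {3}.
No further refinement is possible. Final partition (6 blocks): {7} | {1,6} | {5} | {4} | {2} | {3}.
The equivalence class containing 1 is {1,6}, of size 2.

2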